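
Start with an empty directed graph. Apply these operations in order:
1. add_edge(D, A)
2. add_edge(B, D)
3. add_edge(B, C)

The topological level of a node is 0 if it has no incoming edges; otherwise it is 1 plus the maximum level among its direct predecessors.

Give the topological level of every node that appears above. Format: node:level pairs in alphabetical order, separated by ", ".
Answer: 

Answer: A:2, B:0, C:1, D:1

Derivation:
Op 1: add_edge(D, A). Edges now: 1
Op 2: add_edge(B, D). Edges now: 2
Op 3: add_edge(B, C). Edges now: 3
Compute levels (Kahn BFS):
  sources (in-degree 0): B
  process B: level=0
    B->C: in-degree(C)=0, level(C)=1, enqueue
    B->D: in-degree(D)=0, level(D)=1, enqueue
  process C: level=1
  process D: level=1
    D->A: in-degree(A)=0, level(A)=2, enqueue
  process A: level=2
All levels: A:2, B:0, C:1, D:1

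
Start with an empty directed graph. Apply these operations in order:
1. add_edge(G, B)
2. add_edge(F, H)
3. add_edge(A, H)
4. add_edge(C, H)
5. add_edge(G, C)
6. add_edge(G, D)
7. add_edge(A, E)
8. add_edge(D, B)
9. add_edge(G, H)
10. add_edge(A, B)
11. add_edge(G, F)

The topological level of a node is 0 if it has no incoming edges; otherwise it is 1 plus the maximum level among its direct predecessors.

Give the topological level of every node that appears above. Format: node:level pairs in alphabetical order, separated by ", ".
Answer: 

Op 1: add_edge(G, B). Edges now: 1
Op 2: add_edge(F, H). Edges now: 2
Op 3: add_edge(A, H). Edges now: 3
Op 4: add_edge(C, H). Edges now: 4
Op 5: add_edge(G, C). Edges now: 5
Op 6: add_edge(G, D). Edges now: 6
Op 7: add_edge(A, E). Edges now: 7
Op 8: add_edge(D, B). Edges now: 8
Op 9: add_edge(G, H). Edges now: 9
Op 10: add_edge(A, B). Edges now: 10
Op 11: add_edge(G, F). Edges now: 11
Compute levels (Kahn BFS):
  sources (in-degree 0): A, G
  process A: level=0
    A->B: in-degree(B)=2, level(B)>=1
    A->E: in-degree(E)=0, level(E)=1, enqueue
    A->H: in-degree(H)=3, level(H)>=1
  process G: level=0
    G->B: in-degree(B)=1, level(B)>=1
    G->C: in-degree(C)=0, level(C)=1, enqueue
    G->D: in-degree(D)=0, level(D)=1, enqueue
    G->F: in-degree(F)=0, level(F)=1, enqueue
    G->H: in-degree(H)=2, level(H)>=1
  process E: level=1
  process C: level=1
    C->H: in-degree(H)=1, level(H)>=2
  process D: level=1
    D->B: in-degree(B)=0, level(B)=2, enqueue
  process F: level=1
    F->H: in-degree(H)=0, level(H)=2, enqueue
  process B: level=2
  process H: level=2
All levels: A:0, B:2, C:1, D:1, E:1, F:1, G:0, H:2

Answer: A:0, B:2, C:1, D:1, E:1, F:1, G:0, H:2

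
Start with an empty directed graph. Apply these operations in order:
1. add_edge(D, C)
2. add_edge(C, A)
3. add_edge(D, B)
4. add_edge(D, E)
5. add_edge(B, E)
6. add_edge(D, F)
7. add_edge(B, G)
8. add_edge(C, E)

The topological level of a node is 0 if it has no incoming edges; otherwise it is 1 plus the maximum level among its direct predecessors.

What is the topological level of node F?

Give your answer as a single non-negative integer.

Op 1: add_edge(D, C). Edges now: 1
Op 2: add_edge(C, A). Edges now: 2
Op 3: add_edge(D, B). Edges now: 3
Op 4: add_edge(D, E). Edges now: 4
Op 5: add_edge(B, E). Edges now: 5
Op 6: add_edge(D, F). Edges now: 6
Op 7: add_edge(B, G). Edges now: 7
Op 8: add_edge(C, E). Edges now: 8
Compute levels (Kahn BFS):
  sources (in-degree 0): D
  process D: level=0
    D->B: in-degree(B)=0, level(B)=1, enqueue
    D->C: in-degree(C)=0, level(C)=1, enqueue
    D->E: in-degree(E)=2, level(E)>=1
    D->F: in-degree(F)=0, level(F)=1, enqueue
  process B: level=1
    B->E: in-degree(E)=1, level(E)>=2
    B->G: in-degree(G)=0, level(G)=2, enqueue
  process C: level=1
    C->A: in-degree(A)=0, level(A)=2, enqueue
    C->E: in-degree(E)=0, level(E)=2, enqueue
  process F: level=1
  process G: level=2
  process A: level=2
  process E: level=2
All levels: A:2, B:1, C:1, D:0, E:2, F:1, G:2
level(F) = 1

Answer: 1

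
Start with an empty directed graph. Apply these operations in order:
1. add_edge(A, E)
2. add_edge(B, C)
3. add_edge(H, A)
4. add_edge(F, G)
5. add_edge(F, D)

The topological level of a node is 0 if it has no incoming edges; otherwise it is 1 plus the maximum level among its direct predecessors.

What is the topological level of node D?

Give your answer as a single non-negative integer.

Answer: 1

Derivation:
Op 1: add_edge(A, E). Edges now: 1
Op 2: add_edge(B, C). Edges now: 2
Op 3: add_edge(H, A). Edges now: 3
Op 4: add_edge(F, G). Edges now: 4
Op 5: add_edge(F, D). Edges now: 5
Compute levels (Kahn BFS):
  sources (in-degree 0): B, F, H
  process B: level=0
    B->C: in-degree(C)=0, level(C)=1, enqueue
  process F: level=0
    F->D: in-degree(D)=0, level(D)=1, enqueue
    F->G: in-degree(G)=0, level(G)=1, enqueue
  process H: level=0
    H->A: in-degree(A)=0, level(A)=1, enqueue
  process C: level=1
  process D: level=1
  process G: level=1
  process A: level=1
    A->E: in-degree(E)=0, level(E)=2, enqueue
  process E: level=2
All levels: A:1, B:0, C:1, D:1, E:2, F:0, G:1, H:0
level(D) = 1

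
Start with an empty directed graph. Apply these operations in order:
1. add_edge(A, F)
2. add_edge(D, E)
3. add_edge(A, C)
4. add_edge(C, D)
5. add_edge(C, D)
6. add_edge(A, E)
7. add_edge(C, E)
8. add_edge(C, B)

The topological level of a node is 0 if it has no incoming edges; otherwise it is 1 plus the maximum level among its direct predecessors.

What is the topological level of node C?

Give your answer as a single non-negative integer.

Op 1: add_edge(A, F). Edges now: 1
Op 2: add_edge(D, E). Edges now: 2
Op 3: add_edge(A, C). Edges now: 3
Op 4: add_edge(C, D). Edges now: 4
Op 5: add_edge(C, D) (duplicate, no change). Edges now: 4
Op 6: add_edge(A, E). Edges now: 5
Op 7: add_edge(C, E). Edges now: 6
Op 8: add_edge(C, B). Edges now: 7
Compute levels (Kahn BFS):
  sources (in-degree 0): A
  process A: level=0
    A->C: in-degree(C)=0, level(C)=1, enqueue
    A->E: in-degree(E)=2, level(E)>=1
    A->F: in-degree(F)=0, level(F)=1, enqueue
  process C: level=1
    C->B: in-degree(B)=0, level(B)=2, enqueue
    C->D: in-degree(D)=0, level(D)=2, enqueue
    C->E: in-degree(E)=1, level(E)>=2
  process F: level=1
  process B: level=2
  process D: level=2
    D->E: in-degree(E)=0, level(E)=3, enqueue
  process E: level=3
All levels: A:0, B:2, C:1, D:2, E:3, F:1
level(C) = 1

Answer: 1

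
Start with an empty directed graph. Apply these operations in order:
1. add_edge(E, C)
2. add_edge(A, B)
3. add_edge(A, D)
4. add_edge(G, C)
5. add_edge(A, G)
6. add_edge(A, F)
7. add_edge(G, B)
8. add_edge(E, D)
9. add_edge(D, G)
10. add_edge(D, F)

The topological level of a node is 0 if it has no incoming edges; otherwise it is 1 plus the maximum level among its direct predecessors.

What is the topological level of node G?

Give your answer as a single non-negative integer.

Op 1: add_edge(E, C). Edges now: 1
Op 2: add_edge(A, B). Edges now: 2
Op 3: add_edge(A, D). Edges now: 3
Op 4: add_edge(G, C). Edges now: 4
Op 5: add_edge(A, G). Edges now: 5
Op 6: add_edge(A, F). Edges now: 6
Op 7: add_edge(G, B). Edges now: 7
Op 8: add_edge(E, D). Edges now: 8
Op 9: add_edge(D, G). Edges now: 9
Op 10: add_edge(D, F). Edges now: 10
Compute levels (Kahn BFS):
  sources (in-degree 0): A, E
  process A: level=0
    A->B: in-degree(B)=1, level(B)>=1
    A->D: in-degree(D)=1, level(D)>=1
    A->F: in-degree(F)=1, level(F)>=1
    A->G: in-degree(G)=1, level(G)>=1
  process E: level=0
    E->C: in-degree(C)=1, level(C)>=1
    E->D: in-degree(D)=0, level(D)=1, enqueue
  process D: level=1
    D->F: in-degree(F)=0, level(F)=2, enqueue
    D->G: in-degree(G)=0, level(G)=2, enqueue
  process F: level=2
  process G: level=2
    G->B: in-degree(B)=0, level(B)=3, enqueue
    G->C: in-degree(C)=0, level(C)=3, enqueue
  process B: level=3
  process C: level=3
All levels: A:0, B:3, C:3, D:1, E:0, F:2, G:2
level(G) = 2

Answer: 2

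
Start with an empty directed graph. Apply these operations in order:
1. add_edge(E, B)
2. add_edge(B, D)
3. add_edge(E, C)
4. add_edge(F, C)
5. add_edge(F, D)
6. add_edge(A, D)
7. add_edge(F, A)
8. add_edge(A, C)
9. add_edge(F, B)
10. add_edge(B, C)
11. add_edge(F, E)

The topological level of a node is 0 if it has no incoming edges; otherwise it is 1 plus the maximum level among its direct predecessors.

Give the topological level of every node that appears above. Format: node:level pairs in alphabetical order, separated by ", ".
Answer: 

Op 1: add_edge(E, B). Edges now: 1
Op 2: add_edge(B, D). Edges now: 2
Op 3: add_edge(E, C). Edges now: 3
Op 4: add_edge(F, C). Edges now: 4
Op 5: add_edge(F, D). Edges now: 5
Op 6: add_edge(A, D). Edges now: 6
Op 7: add_edge(F, A). Edges now: 7
Op 8: add_edge(A, C). Edges now: 8
Op 9: add_edge(F, B). Edges now: 9
Op 10: add_edge(B, C). Edges now: 10
Op 11: add_edge(F, E). Edges now: 11
Compute levels (Kahn BFS):
  sources (in-degree 0): F
  process F: level=0
    F->A: in-degree(A)=0, level(A)=1, enqueue
    F->B: in-degree(B)=1, level(B)>=1
    F->C: in-degree(C)=3, level(C)>=1
    F->D: in-degree(D)=2, level(D)>=1
    F->E: in-degree(E)=0, level(E)=1, enqueue
  process A: level=1
    A->C: in-degree(C)=2, level(C)>=2
    A->D: in-degree(D)=1, level(D)>=2
  process E: level=1
    E->B: in-degree(B)=0, level(B)=2, enqueue
    E->C: in-degree(C)=1, level(C)>=2
  process B: level=2
    B->C: in-degree(C)=0, level(C)=3, enqueue
    B->D: in-degree(D)=0, level(D)=3, enqueue
  process C: level=3
  process D: level=3
All levels: A:1, B:2, C:3, D:3, E:1, F:0

Answer: A:1, B:2, C:3, D:3, E:1, F:0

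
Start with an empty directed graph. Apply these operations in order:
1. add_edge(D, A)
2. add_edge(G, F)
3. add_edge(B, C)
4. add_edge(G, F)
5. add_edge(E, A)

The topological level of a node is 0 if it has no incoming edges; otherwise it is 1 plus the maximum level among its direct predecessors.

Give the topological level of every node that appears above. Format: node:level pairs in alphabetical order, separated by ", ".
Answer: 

Answer: A:1, B:0, C:1, D:0, E:0, F:1, G:0

Derivation:
Op 1: add_edge(D, A). Edges now: 1
Op 2: add_edge(G, F). Edges now: 2
Op 3: add_edge(B, C). Edges now: 3
Op 4: add_edge(G, F) (duplicate, no change). Edges now: 3
Op 5: add_edge(E, A). Edges now: 4
Compute levels (Kahn BFS):
  sources (in-degree 0): B, D, E, G
  process B: level=0
    B->C: in-degree(C)=0, level(C)=1, enqueue
  process D: level=0
    D->A: in-degree(A)=1, level(A)>=1
  process E: level=0
    E->A: in-degree(A)=0, level(A)=1, enqueue
  process G: level=0
    G->F: in-degree(F)=0, level(F)=1, enqueue
  process C: level=1
  process A: level=1
  process F: level=1
All levels: A:1, B:0, C:1, D:0, E:0, F:1, G:0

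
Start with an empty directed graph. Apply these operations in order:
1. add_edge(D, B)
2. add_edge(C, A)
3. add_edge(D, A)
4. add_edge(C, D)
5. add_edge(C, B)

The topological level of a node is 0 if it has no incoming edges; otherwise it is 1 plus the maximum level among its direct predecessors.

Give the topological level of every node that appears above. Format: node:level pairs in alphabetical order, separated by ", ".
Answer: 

Answer: A:2, B:2, C:0, D:1

Derivation:
Op 1: add_edge(D, B). Edges now: 1
Op 2: add_edge(C, A). Edges now: 2
Op 3: add_edge(D, A). Edges now: 3
Op 4: add_edge(C, D). Edges now: 4
Op 5: add_edge(C, B). Edges now: 5
Compute levels (Kahn BFS):
  sources (in-degree 0): C
  process C: level=0
    C->A: in-degree(A)=1, level(A)>=1
    C->B: in-degree(B)=1, level(B)>=1
    C->D: in-degree(D)=0, level(D)=1, enqueue
  process D: level=1
    D->A: in-degree(A)=0, level(A)=2, enqueue
    D->B: in-degree(B)=0, level(B)=2, enqueue
  process A: level=2
  process B: level=2
All levels: A:2, B:2, C:0, D:1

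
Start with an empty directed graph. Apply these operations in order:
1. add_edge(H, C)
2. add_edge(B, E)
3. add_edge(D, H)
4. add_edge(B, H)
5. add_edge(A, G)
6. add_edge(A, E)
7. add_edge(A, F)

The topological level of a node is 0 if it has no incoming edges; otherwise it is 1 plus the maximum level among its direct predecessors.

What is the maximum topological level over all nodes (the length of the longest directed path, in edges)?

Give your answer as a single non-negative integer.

Answer: 2

Derivation:
Op 1: add_edge(H, C). Edges now: 1
Op 2: add_edge(B, E). Edges now: 2
Op 3: add_edge(D, H). Edges now: 3
Op 4: add_edge(B, H). Edges now: 4
Op 5: add_edge(A, G). Edges now: 5
Op 6: add_edge(A, E). Edges now: 6
Op 7: add_edge(A, F). Edges now: 7
Compute levels (Kahn BFS):
  sources (in-degree 0): A, B, D
  process A: level=0
    A->E: in-degree(E)=1, level(E)>=1
    A->F: in-degree(F)=0, level(F)=1, enqueue
    A->G: in-degree(G)=0, level(G)=1, enqueue
  process B: level=0
    B->E: in-degree(E)=0, level(E)=1, enqueue
    B->H: in-degree(H)=1, level(H)>=1
  process D: level=0
    D->H: in-degree(H)=0, level(H)=1, enqueue
  process F: level=1
  process G: level=1
  process E: level=1
  process H: level=1
    H->C: in-degree(C)=0, level(C)=2, enqueue
  process C: level=2
All levels: A:0, B:0, C:2, D:0, E:1, F:1, G:1, H:1
max level = 2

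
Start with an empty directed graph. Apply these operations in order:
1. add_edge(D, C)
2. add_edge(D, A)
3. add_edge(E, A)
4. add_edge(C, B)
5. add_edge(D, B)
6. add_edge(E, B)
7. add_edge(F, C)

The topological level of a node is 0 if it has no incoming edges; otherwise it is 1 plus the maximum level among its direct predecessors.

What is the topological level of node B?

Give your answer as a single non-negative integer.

Op 1: add_edge(D, C). Edges now: 1
Op 2: add_edge(D, A). Edges now: 2
Op 3: add_edge(E, A). Edges now: 3
Op 4: add_edge(C, B). Edges now: 4
Op 5: add_edge(D, B). Edges now: 5
Op 6: add_edge(E, B). Edges now: 6
Op 7: add_edge(F, C). Edges now: 7
Compute levels (Kahn BFS):
  sources (in-degree 0): D, E, F
  process D: level=0
    D->A: in-degree(A)=1, level(A)>=1
    D->B: in-degree(B)=2, level(B)>=1
    D->C: in-degree(C)=1, level(C)>=1
  process E: level=0
    E->A: in-degree(A)=0, level(A)=1, enqueue
    E->B: in-degree(B)=1, level(B)>=1
  process F: level=0
    F->C: in-degree(C)=0, level(C)=1, enqueue
  process A: level=1
  process C: level=1
    C->B: in-degree(B)=0, level(B)=2, enqueue
  process B: level=2
All levels: A:1, B:2, C:1, D:0, E:0, F:0
level(B) = 2

Answer: 2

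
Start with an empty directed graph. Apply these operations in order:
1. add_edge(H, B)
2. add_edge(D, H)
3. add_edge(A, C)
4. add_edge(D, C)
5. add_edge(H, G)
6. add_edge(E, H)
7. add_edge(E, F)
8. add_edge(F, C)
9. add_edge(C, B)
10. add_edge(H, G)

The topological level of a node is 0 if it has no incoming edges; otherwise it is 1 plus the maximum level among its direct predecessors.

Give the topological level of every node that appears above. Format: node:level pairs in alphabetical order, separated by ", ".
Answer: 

Answer: A:0, B:3, C:2, D:0, E:0, F:1, G:2, H:1

Derivation:
Op 1: add_edge(H, B). Edges now: 1
Op 2: add_edge(D, H). Edges now: 2
Op 3: add_edge(A, C). Edges now: 3
Op 4: add_edge(D, C). Edges now: 4
Op 5: add_edge(H, G). Edges now: 5
Op 6: add_edge(E, H). Edges now: 6
Op 7: add_edge(E, F). Edges now: 7
Op 8: add_edge(F, C). Edges now: 8
Op 9: add_edge(C, B). Edges now: 9
Op 10: add_edge(H, G) (duplicate, no change). Edges now: 9
Compute levels (Kahn BFS):
  sources (in-degree 0): A, D, E
  process A: level=0
    A->C: in-degree(C)=2, level(C)>=1
  process D: level=0
    D->C: in-degree(C)=1, level(C)>=1
    D->H: in-degree(H)=1, level(H)>=1
  process E: level=0
    E->F: in-degree(F)=0, level(F)=1, enqueue
    E->H: in-degree(H)=0, level(H)=1, enqueue
  process F: level=1
    F->C: in-degree(C)=0, level(C)=2, enqueue
  process H: level=1
    H->B: in-degree(B)=1, level(B)>=2
    H->G: in-degree(G)=0, level(G)=2, enqueue
  process C: level=2
    C->B: in-degree(B)=0, level(B)=3, enqueue
  process G: level=2
  process B: level=3
All levels: A:0, B:3, C:2, D:0, E:0, F:1, G:2, H:1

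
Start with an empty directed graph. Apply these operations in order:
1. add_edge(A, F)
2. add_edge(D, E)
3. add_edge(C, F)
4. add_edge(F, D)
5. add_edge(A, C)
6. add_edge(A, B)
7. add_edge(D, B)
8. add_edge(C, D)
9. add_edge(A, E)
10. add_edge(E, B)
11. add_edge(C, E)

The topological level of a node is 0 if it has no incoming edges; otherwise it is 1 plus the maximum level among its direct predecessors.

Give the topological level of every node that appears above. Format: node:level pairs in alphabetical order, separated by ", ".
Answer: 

Op 1: add_edge(A, F). Edges now: 1
Op 2: add_edge(D, E). Edges now: 2
Op 3: add_edge(C, F). Edges now: 3
Op 4: add_edge(F, D). Edges now: 4
Op 5: add_edge(A, C). Edges now: 5
Op 6: add_edge(A, B). Edges now: 6
Op 7: add_edge(D, B). Edges now: 7
Op 8: add_edge(C, D). Edges now: 8
Op 9: add_edge(A, E). Edges now: 9
Op 10: add_edge(E, B). Edges now: 10
Op 11: add_edge(C, E). Edges now: 11
Compute levels (Kahn BFS):
  sources (in-degree 0): A
  process A: level=0
    A->B: in-degree(B)=2, level(B)>=1
    A->C: in-degree(C)=0, level(C)=1, enqueue
    A->E: in-degree(E)=2, level(E)>=1
    A->F: in-degree(F)=1, level(F)>=1
  process C: level=1
    C->D: in-degree(D)=1, level(D)>=2
    C->E: in-degree(E)=1, level(E)>=2
    C->F: in-degree(F)=0, level(F)=2, enqueue
  process F: level=2
    F->D: in-degree(D)=0, level(D)=3, enqueue
  process D: level=3
    D->B: in-degree(B)=1, level(B)>=4
    D->E: in-degree(E)=0, level(E)=4, enqueue
  process E: level=4
    E->B: in-degree(B)=0, level(B)=5, enqueue
  process B: level=5
All levels: A:0, B:5, C:1, D:3, E:4, F:2

Answer: A:0, B:5, C:1, D:3, E:4, F:2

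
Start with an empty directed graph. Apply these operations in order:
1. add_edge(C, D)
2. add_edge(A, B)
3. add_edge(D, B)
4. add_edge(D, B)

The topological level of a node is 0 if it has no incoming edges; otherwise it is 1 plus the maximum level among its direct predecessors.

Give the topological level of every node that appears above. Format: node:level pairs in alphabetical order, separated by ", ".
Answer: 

Answer: A:0, B:2, C:0, D:1

Derivation:
Op 1: add_edge(C, D). Edges now: 1
Op 2: add_edge(A, B). Edges now: 2
Op 3: add_edge(D, B). Edges now: 3
Op 4: add_edge(D, B) (duplicate, no change). Edges now: 3
Compute levels (Kahn BFS):
  sources (in-degree 0): A, C
  process A: level=0
    A->B: in-degree(B)=1, level(B)>=1
  process C: level=0
    C->D: in-degree(D)=0, level(D)=1, enqueue
  process D: level=1
    D->B: in-degree(B)=0, level(B)=2, enqueue
  process B: level=2
All levels: A:0, B:2, C:0, D:1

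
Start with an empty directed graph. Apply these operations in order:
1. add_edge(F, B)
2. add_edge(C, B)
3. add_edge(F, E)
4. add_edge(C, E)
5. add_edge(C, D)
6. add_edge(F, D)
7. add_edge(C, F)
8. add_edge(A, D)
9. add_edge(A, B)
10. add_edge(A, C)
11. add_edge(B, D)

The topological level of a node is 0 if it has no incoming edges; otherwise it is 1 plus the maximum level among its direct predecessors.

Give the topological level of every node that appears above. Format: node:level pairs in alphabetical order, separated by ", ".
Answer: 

Op 1: add_edge(F, B). Edges now: 1
Op 2: add_edge(C, B). Edges now: 2
Op 3: add_edge(F, E). Edges now: 3
Op 4: add_edge(C, E). Edges now: 4
Op 5: add_edge(C, D). Edges now: 5
Op 6: add_edge(F, D). Edges now: 6
Op 7: add_edge(C, F). Edges now: 7
Op 8: add_edge(A, D). Edges now: 8
Op 9: add_edge(A, B). Edges now: 9
Op 10: add_edge(A, C). Edges now: 10
Op 11: add_edge(B, D). Edges now: 11
Compute levels (Kahn BFS):
  sources (in-degree 0): A
  process A: level=0
    A->B: in-degree(B)=2, level(B)>=1
    A->C: in-degree(C)=0, level(C)=1, enqueue
    A->D: in-degree(D)=3, level(D)>=1
  process C: level=1
    C->B: in-degree(B)=1, level(B)>=2
    C->D: in-degree(D)=2, level(D)>=2
    C->E: in-degree(E)=1, level(E)>=2
    C->F: in-degree(F)=0, level(F)=2, enqueue
  process F: level=2
    F->B: in-degree(B)=0, level(B)=3, enqueue
    F->D: in-degree(D)=1, level(D)>=3
    F->E: in-degree(E)=0, level(E)=3, enqueue
  process B: level=3
    B->D: in-degree(D)=0, level(D)=4, enqueue
  process E: level=3
  process D: level=4
All levels: A:0, B:3, C:1, D:4, E:3, F:2

Answer: A:0, B:3, C:1, D:4, E:3, F:2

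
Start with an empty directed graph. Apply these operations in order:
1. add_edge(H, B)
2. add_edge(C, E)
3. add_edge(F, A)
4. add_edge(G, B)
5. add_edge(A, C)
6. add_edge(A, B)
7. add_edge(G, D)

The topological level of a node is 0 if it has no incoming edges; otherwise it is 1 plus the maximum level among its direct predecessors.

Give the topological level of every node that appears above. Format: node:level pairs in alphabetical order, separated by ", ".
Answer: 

Answer: A:1, B:2, C:2, D:1, E:3, F:0, G:0, H:0

Derivation:
Op 1: add_edge(H, B). Edges now: 1
Op 2: add_edge(C, E). Edges now: 2
Op 3: add_edge(F, A). Edges now: 3
Op 4: add_edge(G, B). Edges now: 4
Op 5: add_edge(A, C). Edges now: 5
Op 6: add_edge(A, B). Edges now: 6
Op 7: add_edge(G, D). Edges now: 7
Compute levels (Kahn BFS):
  sources (in-degree 0): F, G, H
  process F: level=0
    F->A: in-degree(A)=0, level(A)=1, enqueue
  process G: level=0
    G->B: in-degree(B)=2, level(B)>=1
    G->D: in-degree(D)=0, level(D)=1, enqueue
  process H: level=0
    H->B: in-degree(B)=1, level(B)>=1
  process A: level=1
    A->B: in-degree(B)=0, level(B)=2, enqueue
    A->C: in-degree(C)=0, level(C)=2, enqueue
  process D: level=1
  process B: level=2
  process C: level=2
    C->E: in-degree(E)=0, level(E)=3, enqueue
  process E: level=3
All levels: A:1, B:2, C:2, D:1, E:3, F:0, G:0, H:0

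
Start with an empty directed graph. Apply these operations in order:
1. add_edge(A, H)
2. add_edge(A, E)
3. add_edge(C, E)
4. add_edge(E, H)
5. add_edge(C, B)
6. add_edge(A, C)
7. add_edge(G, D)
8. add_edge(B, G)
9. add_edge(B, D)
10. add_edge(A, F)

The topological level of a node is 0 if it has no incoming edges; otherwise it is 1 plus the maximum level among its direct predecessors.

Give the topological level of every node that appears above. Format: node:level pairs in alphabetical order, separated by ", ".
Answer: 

Answer: A:0, B:2, C:1, D:4, E:2, F:1, G:3, H:3

Derivation:
Op 1: add_edge(A, H). Edges now: 1
Op 2: add_edge(A, E). Edges now: 2
Op 3: add_edge(C, E). Edges now: 3
Op 4: add_edge(E, H). Edges now: 4
Op 5: add_edge(C, B). Edges now: 5
Op 6: add_edge(A, C). Edges now: 6
Op 7: add_edge(G, D). Edges now: 7
Op 8: add_edge(B, G). Edges now: 8
Op 9: add_edge(B, D). Edges now: 9
Op 10: add_edge(A, F). Edges now: 10
Compute levels (Kahn BFS):
  sources (in-degree 0): A
  process A: level=0
    A->C: in-degree(C)=0, level(C)=1, enqueue
    A->E: in-degree(E)=1, level(E)>=1
    A->F: in-degree(F)=0, level(F)=1, enqueue
    A->H: in-degree(H)=1, level(H)>=1
  process C: level=1
    C->B: in-degree(B)=0, level(B)=2, enqueue
    C->E: in-degree(E)=0, level(E)=2, enqueue
  process F: level=1
  process B: level=2
    B->D: in-degree(D)=1, level(D)>=3
    B->G: in-degree(G)=0, level(G)=3, enqueue
  process E: level=2
    E->H: in-degree(H)=0, level(H)=3, enqueue
  process G: level=3
    G->D: in-degree(D)=0, level(D)=4, enqueue
  process H: level=3
  process D: level=4
All levels: A:0, B:2, C:1, D:4, E:2, F:1, G:3, H:3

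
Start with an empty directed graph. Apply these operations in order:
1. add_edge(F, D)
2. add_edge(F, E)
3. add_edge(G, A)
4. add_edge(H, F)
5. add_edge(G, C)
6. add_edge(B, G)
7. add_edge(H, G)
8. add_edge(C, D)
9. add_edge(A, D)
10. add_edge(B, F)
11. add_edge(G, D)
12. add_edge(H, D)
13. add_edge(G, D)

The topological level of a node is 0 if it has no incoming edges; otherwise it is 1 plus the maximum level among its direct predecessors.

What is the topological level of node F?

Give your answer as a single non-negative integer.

Answer: 1

Derivation:
Op 1: add_edge(F, D). Edges now: 1
Op 2: add_edge(F, E). Edges now: 2
Op 3: add_edge(G, A). Edges now: 3
Op 4: add_edge(H, F). Edges now: 4
Op 5: add_edge(G, C). Edges now: 5
Op 6: add_edge(B, G). Edges now: 6
Op 7: add_edge(H, G). Edges now: 7
Op 8: add_edge(C, D). Edges now: 8
Op 9: add_edge(A, D). Edges now: 9
Op 10: add_edge(B, F). Edges now: 10
Op 11: add_edge(G, D). Edges now: 11
Op 12: add_edge(H, D). Edges now: 12
Op 13: add_edge(G, D) (duplicate, no change). Edges now: 12
Compute levels (Kahn BFS):
  sources (in-degree 0): B, H
  process B: level=0
    B->F: in-degree(F)=1, level(F)>=1
    B->G: in-degree(G)=1, level(G)>=1
  process H: level=0
    H->D: in-degree(D)=4, level(D)>=1
    H->F: in-degree(F)=0, level(F)=1, enqueue
    H->G: in-degree(G)=0, level(G)=1, enqueue
  process F: level=1
    F->D: in-degree(D)=3, level(D)>=2
    F->E: in-degree(E)=0, level(E)=2, enqueue
  process G: level=1
    G->A: in-degree(A)=0, level(A)=2, enqueue
    G->C: in-degree(C)=0, level(C)=2, enqueue
    G->D: in-degree(D)=2, level(D)>=2
  process E: level=2
  process A: level=2
    A->D: in-degree(D)=1, level(D)>=3
  process C: level=2
    C->D: in-degree(D)=0, level(D)=3, enqueue
  process D: level=3
All levels: A:2, B:0, C:2, D:3, E:2, F:1, G:1, H:0
level(F) = 1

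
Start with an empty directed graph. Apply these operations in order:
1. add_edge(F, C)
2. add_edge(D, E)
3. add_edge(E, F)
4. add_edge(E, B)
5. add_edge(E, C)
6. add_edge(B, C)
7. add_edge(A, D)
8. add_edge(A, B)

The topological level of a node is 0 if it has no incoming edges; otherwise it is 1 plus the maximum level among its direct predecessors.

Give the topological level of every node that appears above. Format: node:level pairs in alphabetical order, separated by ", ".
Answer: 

Answer: A:0, B:3, C:4, D:1, E:2, F:3

Derivation:
Op 1: add_edge(F, C). Edges now: 1
Op 2: add_edge(D, E). Edges now: 2
Op 3: add_edge(E, F). Edges now: 3
Op 4: add_edge(E, B). Edges now: 4
Op 5: add_edge(E, C). Edges now: 5
Op 6: add_edge(B, C). Edges now: 6
Op 7: add_edge(A, D). Edges now: 7
Op 8: add_edge(A, B). Edges now: 8
Compute levels (Kahn BFS):
  sources (in-degree 0): A
  process A: level=0
    A->B: in-degree(B)=1, level(B)>=1
    A->D: in-degree(D)=0, level(D)=1, enqueue
  process D: level=1
    D->E: in-degree(E)=0, level(E)=2, enqueue
  process E: level=2
    E->B: in-degree(B)=0, level(B)=3, enqueue
    E->C: in-degree(C)=2, level(C)>=3
    E->F: in-degree(F)=0, level(F)=3, enqueue
  process B: level=3
    B->C: in-degree(C)=1, level(C)>=4
  process F: level=3
    F->C: in-degree(C)=0, level(C)=4, enqueue
  process C: level=4
All levels: A:0, B:3, C:4, D:1, E:2, F:3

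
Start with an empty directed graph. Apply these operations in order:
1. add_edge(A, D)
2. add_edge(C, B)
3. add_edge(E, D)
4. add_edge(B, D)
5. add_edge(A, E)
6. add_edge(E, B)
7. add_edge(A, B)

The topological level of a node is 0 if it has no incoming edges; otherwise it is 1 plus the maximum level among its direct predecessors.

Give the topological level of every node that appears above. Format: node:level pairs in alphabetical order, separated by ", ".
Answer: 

Answer: A:0, B:2, C:0, D:3, E:1

Derivation:
Op 1: add_edge(A, D). Edges now: 1
Op 2: add_edge(C, B). Edges now: 2
Op 3: add_edge(E, D). Edges now: 3
Op 4: add_edge(B, D). Edges now: 4
Op 5: add_edge(A, E). Edges now: 5
Op 6: add_edge(E, B). Edges now: 6
Op 7: add_edge(A, B). Edges now: 7
Compute levels (Kahn BFS):
  sources (in-degree 0): A, C
  process A: level=0
    A->B: in-degree(B)=2, level(B)>=1
    A->D: in-degree(D)=2, level(D)>=1
    A->E: in-degree(E)=0, level(E)=1, enqueue
  process C: level=0
    C->B: in-degree(B)=1, level(B)>=1
  process E: level=1
    E->B: in-degree(B)=0, level(B)=2, enqueue
    E->D: in-degree(D)=1, level(D)>=2
  process B: level=2
    B->D: in-degree(D)=0, level(D)=3, enqueue
  process D: level=3
All levels: A:0, B:2, C:0, D:3, E:1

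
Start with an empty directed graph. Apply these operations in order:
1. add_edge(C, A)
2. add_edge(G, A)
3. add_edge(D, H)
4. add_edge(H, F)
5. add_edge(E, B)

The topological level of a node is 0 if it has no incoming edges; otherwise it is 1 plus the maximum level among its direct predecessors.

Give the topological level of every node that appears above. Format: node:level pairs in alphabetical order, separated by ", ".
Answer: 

Answer: A:1, B:1, C:0, D:0, E:0, F:2, G:0, H:1

Derivation:
Op 1: add_edge(C, A). Edges now: 1
Op 2: add_edge(G, A). Edges now: 2
Op 3: add_edge(D, H). Edges now: 3
Op 4: add_edge(H, F). Edges now: 4
Op 5: add_edge(E, B). Edges now: 5
Compute levels (Kahn BFS):
  sources (in-degree 0): C, D, E, G
  process C: level=0
    C->A: in-degree(A)=1, level(A)>=1
  process D: level=0
    D->H: in-degree(H)=0, level(H)=1, enqueue
  process E: level=0
    E->B: in-degree(B)=0, level(B)=1, enqueue
  process G: level=0
    G->A: in-degree(A)=0, level(A)=1, enqueue
  process H: level=1
    H->F: in-degree(F)=0, level(F)=2, enqueue
  process B: level=1
  process A: level=1
  process F: level=2
All levels: A:1, B:1, C:0, D:0, E:0, F:2, G:0, H:1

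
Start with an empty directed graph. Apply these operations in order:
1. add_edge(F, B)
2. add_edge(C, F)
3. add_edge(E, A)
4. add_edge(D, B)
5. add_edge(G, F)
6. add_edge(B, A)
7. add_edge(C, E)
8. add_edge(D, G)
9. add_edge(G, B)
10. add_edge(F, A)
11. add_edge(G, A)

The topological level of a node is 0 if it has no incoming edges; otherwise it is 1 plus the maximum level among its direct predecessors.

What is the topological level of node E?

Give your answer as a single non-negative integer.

Answer: 1

Derivation:
Op 1: add_edge(F, B). Edges now: 1
Op 2: add_edge(C, F). Edges now: 2
Op 3: add_edge(E, A). Edges now: 3
Op 4: add_edge(D, B). Edges now: 4
Op 5: add_edge(G, F). Edges now: 5
Op 6: add_edge(B, A). Edges now: 6
Op 7: add_edge(C, E). Edges now: 7
Op 8: add_edge(D, G). Edges now: 8
Op 9: add_edge(G, B). Edges now: 9
Op 10: add_edge(F, A). Edges now: 10
Op 11: add_edge(G, A). Edges now: 11
Compute levels (Kahn BFS):
  sources (in-degree 0): C, D
  process C: level=0
    C->E: in-degree(E)=0, level(E)=1, enqueue
    C->F: in-degree(F)=1, level(F)>=1
  process D: level=0
    D->B: in-degree(B)=2, level(B)>=1
    D->G: in-degree(G)=0, level(G)=1, enqueue
  process E: level=1
    E->A: in-degree(A)=3, level(A)>=2
  process G: level=1
    G->A: in-degree(A)=2, level(A)>=2
    G->B: in-degree(B)=1, level(B)>=2
    G->F: in-degree(F)=0, level(F)=2, enqueue
  process F: level=2
    F->A: in-degree(A)=1, level(A)>=3
    F->B: in-degree(B)=0, level(B)=3, enqueue
  process B: level=3
    B->A: in-degree(A)=0, level(A)=4, enqueue
  process A: level=4
All levels: A:4, B:3, C:0, D:0, E:1, F:2, G:1
level(E) = 1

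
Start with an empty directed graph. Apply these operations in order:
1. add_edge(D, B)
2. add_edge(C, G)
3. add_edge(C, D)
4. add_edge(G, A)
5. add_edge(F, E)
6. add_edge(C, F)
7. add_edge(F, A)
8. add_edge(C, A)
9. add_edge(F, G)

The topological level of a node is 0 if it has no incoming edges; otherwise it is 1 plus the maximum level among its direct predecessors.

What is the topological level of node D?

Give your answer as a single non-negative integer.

Answer: 1

Derivation:
Op 1: add_edge(D, B). Edges now: 1
Op 2: add_edge(C, G). Edges now: 2
Op 3: add_edge(C, D). Edges now: 3
Op 4: add_edge(G, A). Edges now: 4
Op 5: add_edge(F, E). Edges now: 5
Op 6: add_edge(C, F). Edges now: 6
Op 7: add_edge(F, A). Edges now: 7
Op 8: add_edge(C, A). Edges now: 8
Op 9: add_edge(F, G). Edges now: 9
Compute levels (Kahn BFS):
  sources (in-degree 0): C
  process C: level=0
    C->A: in-degree(A)=2, level(A)>=1
    C->D: in-degree(D)=0, level(D)=1, enqueue
    C->F: in-degree(F)=0, level(F)=1, enqueue
    C->G: in-degree(G)=1, level(G)>=1
  process D: level=1
    D->B: in-degree(B)=0, level(B)=2, enqueue
  process F: level=1
    F->A: in-degree(A)=1, level(A)>=2
    F->E: in-degree(E)=0, level(E)=2, enqueue
    F->G: in-degree(G)=0, level(G)=2, enqueue
  process B: level=2
  process E: level=2
  process G: level=2
    G->A: in-degree(A)=0, level(A)=3, enqueue
  process A: level=3
All levels: A:3, B:2, C:0, D:1, E:2, F:1, G:2
level(D) = 1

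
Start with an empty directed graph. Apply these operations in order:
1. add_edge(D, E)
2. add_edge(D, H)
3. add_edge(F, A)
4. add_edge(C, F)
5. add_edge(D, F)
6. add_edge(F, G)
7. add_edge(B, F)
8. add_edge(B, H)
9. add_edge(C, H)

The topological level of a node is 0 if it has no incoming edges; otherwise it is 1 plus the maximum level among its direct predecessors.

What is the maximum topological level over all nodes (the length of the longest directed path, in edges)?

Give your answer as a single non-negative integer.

Op 1: add_edge(D, E). Edges now: 1
Op 2: add_edge(D, H). Edges now: 2
Op 3: add_edge(F, A). Edges now: 3
Op 4: add_edge(C, F). Edges now: 4
Op 5: add_edge(D, F). Edges now: 5
Op 6: add_edge(F, G). Edges now: 6
Op 7: add_edge(B, F). Edges now: 7
Op 8: add_edge(B, H). Edges now: 8
Op 9: add_edge(C, H). Edges now: 9
Compute levels (Kahn BFS):
  sources (in-degree 0): B, C, D
  process B: level=0
    B->F: in-degree(F)=2, level(F)>=1
    B->H: in-degree(H)=2, level(H)>=1
  process C: level=0
    C->F: in-degree(F)=1, level(F)>=1
    C->H: in-degree(H)=1, level(H)>=1
  process D: level=0
    D->E: in-degree(E)=0, level(E)=1, enqueue
    D->F: in-degree(F)=0, level(F)=1, enqueue
    D->H: in-degree(H)=0, level(H)=1, enqueue
  process E: level=1
  process F: level=1
    F->A: in-degree(A)=0, level(A)=2, enqueue
    F->G: in-degree(G)=0, level(G)=2, enqueue
  process H: level=1
  process A: level=2
  process G: level=2
All levels: A:2, B:0, C:0, D:0, E:1, F:1, G:2, H:1
max level = 2

Answer: 2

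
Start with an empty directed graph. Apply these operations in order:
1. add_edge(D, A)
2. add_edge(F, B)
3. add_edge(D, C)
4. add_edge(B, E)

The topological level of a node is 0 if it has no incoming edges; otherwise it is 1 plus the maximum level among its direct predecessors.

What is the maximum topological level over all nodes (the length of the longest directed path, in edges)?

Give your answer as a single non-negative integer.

Answer: 2

Derivation:
Op 1: add_edge(D, A). Edges now: 1
Op 2: add_edge(F, B). Edges now: 2
Op 3: add_edge(D, C). Edges now: 3
Op 4: add_edge(B, E). Edges now: 4
Compute levels (Kahn BFS):
  sources (in-degree 0): D, F
  process D: level=0
    D->A: in-degree(A)=0, level(A)=1, enqueue
    D->C: in-degree(C)=0, level(C)=1, enqueue
  process F: level=0
    F->B: in-degree(B)=0, level(B)=1, enqueue
  process A: level=1
  process C: level=1
  process B: level=1
    B->E: in-degree(E)=0, level(E)=2, enqueue
  process E: level=2
All levels: A:1, B:1, C:1, D:0, E:2, F:0
max level = 2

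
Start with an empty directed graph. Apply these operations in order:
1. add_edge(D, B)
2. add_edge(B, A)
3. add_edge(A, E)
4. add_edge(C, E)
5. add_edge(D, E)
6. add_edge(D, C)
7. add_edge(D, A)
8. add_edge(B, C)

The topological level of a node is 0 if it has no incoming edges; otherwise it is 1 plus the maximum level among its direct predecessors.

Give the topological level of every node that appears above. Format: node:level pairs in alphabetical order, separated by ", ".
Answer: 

Answer: A:2, B:1, C:2, D:0, E:3

Derivation:
Op 1: add_edge(D, B). Edges now: 1
Op 2: add_edge(B, A). Edges now: 2
Op 3: add_edge(A, E). Edges now: 3
Op 4: add_edge(C, E). Edges now: 4
Op 5: add_edge(D, E). Edges now: 5
Op 6: add_edge(D, C). Edges now: 6
Op 7: add_edge(D, A). Edges now: 7
Op 8: add_edge(B, C). Edges now: 8
Compute levels (Kahn BFS):
  sources (in-degree 0): D
  process D: level=0
    D->A: in-degree(A)=1, level(A)>=1
    D->B: in-degree(B)=0, level(B)=1, enqueue
    D->C: in-degree(C)=1, level(C)>=1
    D->E: in-degree(E)=2, level(E)>=1
  process B: level=1
    B->A: in-degree(A)=0, level(A)=2, enqueue
    B->C: in-degree(C)=0, level(C)=2, enqueue
  process A: level=2
    A->E: in-degree(E)=1, level(E)>=3
  process C: level=2
    C->E: in-degree(E)=0, level(E)=3, enqueue
  process E: level=3
All levels: A:2, B:1, C:2, D:0, E:3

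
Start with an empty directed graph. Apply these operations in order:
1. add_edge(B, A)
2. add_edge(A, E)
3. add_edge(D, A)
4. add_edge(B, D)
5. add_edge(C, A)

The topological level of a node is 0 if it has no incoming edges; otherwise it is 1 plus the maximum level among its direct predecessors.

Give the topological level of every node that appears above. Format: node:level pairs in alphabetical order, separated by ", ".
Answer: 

Op 1: add_edge(B, A). Edges now: 1
Op 2: add_edge(A, E). Edges now: 2
Op 3: add_edge(D, A). Edges now: 3
Op 4: add_edge(B, D). Edges now: 4
Op 5: add_edge(C, A). Edges now: 5
Compute levels (Kahn BFS):
  sources (in-degree 0): B, C
  process B: level=0
    B->A: in-degree(A)=2, level(A)>=1
    B->D: in-degree(D)=0, level(D)=1, enqueue
  process C: level=0
    C->A: in-degree(A)=1, level(A)>=1
  process D: level=1
    D->A: in-degree(A)=0, level(A)=2, enqueue
  process A: level=2
    A->E: in-degree(E)=0, level(E)=3, enqueue
  process E: level=3
All levels: A:2, B:0, C:0, D:1, E:3

Answer: A:2, B:0, C:0, D:1, E:3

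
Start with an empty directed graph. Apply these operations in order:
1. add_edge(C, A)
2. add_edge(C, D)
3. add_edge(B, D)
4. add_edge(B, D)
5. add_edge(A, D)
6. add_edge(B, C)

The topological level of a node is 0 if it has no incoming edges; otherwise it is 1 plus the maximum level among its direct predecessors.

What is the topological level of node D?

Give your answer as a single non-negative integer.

Op 1: add_edge(C, A). Edges now: 1
Op 2: add_edge(C, D). Edges now: 2
Op 3: add_edge(B, D). Edges now: 3
Op 4: add_edge(B, D) (duplicate, no change). Edges now: 3
Op 5: add_edge(A, D). Edges now: 4
Op 6: add_edge(B, C). Edges now: 5
Compute levels (Kahn BFS):
  sources (in-degree 0): B
  process B: level=0
    B->C: in-degree(C)=0, level(C)=1, enqueue
    B->D: in-degree(D)=2, level(D)>=1
  process C: level=1
    C->A: in-degree(A)=0, level(A)=2, enqueue
    C->D: in-degree(D)=1, level(D)>=2
  process A: level=2
    A->D: in-degree(D)=0, level(D)=3, enqueue
  process D: level=3
All levels: A:2, B:0, C:1, D:3
level(D) = 3

Answer: 3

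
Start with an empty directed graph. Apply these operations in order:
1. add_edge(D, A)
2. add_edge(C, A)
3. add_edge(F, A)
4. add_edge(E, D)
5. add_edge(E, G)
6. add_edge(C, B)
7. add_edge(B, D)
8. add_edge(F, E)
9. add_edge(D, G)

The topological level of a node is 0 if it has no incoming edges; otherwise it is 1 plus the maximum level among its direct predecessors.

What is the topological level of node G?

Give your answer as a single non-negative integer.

Answer: 3

Derivation:
Op 1: add_edge(D, A). Edges now: 1
Op 2: add_edge(C, A). Edges now: 2
Op 3: add_edge(F, A). Edges now: 3
Op 4: add_edge(E, D). Edges now: 4
Op 5: add_edge(E, G). Edges now: 5
Op 6: add_edge(C, B). Edges now: 6
Op 7: add_edge(B, D). Edges now: 7
Op 8: add_edge(F, E). Edges now: 8
Op 9: add_edge(D, G). Edges now: 9
Compute levels (Kahn BFS):
  sources (in-degree 0): C, F
  process C: level=0
    C->A: in-degree(A)=2, level(A)>=1
    C->B: in-degree(B)=0, level(B)=1, enqueue
  process F: level=0
    F->A: in-degree(A)=1, level(A)>=1
    F->E: in-degree(E)=0, level(E)=1, enqueue
  process B: level=1
    B->D: in-degree(D)=1, level(D)>=2
  process E: level=1
    E->D: in-degree(D)=0, level(D)=2, enqueue
    E->G: in-degree(G)=1, level(G)>=2
  process D: level=2
    D->A: in-degree(A)=0, level(A)=3, enqueue
    D->G: in-degree(G)=0, level(G)=3, enqueue
  process A: level=3
  process G: level=3
All levels: A:3, B:1, C:0, D:2, E:1, F:0, G:3
level(G) = 3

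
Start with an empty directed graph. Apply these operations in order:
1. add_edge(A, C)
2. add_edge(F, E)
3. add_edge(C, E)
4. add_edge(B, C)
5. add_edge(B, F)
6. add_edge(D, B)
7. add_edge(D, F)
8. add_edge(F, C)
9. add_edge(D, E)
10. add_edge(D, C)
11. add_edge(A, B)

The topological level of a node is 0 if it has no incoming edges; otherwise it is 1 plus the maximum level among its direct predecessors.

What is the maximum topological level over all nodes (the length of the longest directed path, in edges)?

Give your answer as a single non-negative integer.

Answer: 4

Derivation:
Op 1: add_edge(A, C). Edges now: 1
Op 2: add_edge(F, E). Edges now: 2
Op 3: add_edge(C, E). Edges now: 3
Op 4: add_edge(B, C). Edges now: 4
Op 5: add_edge(B, F). Edges now: 5
Op 6: add_edge(D, B). Edges now: 6
Op 7: add_edge(D, F). Edges now: 7
Op 8: add_edge(F, C). Edges now: 8
Op 9: add_edge(D, E). Edges now: 9
Op 10: add_edge(D, C). Edges now: 10
Op 11: add_edge(A, B). Edges now: 11
Compute levels (Kahn BFS):
  sources (in-degree 0): A, D
  process A: level=0
    A->B: in-degree(B)=1, level(B)>=1
    A->C: in-degree(C)=3, level(C)>=1
  process D: level=0
    D->B: in-degree(B)=0, level(B)=1, enqueue
    D->C: in-degree(C)=2, level(C)>=1
    D->E: in-degree(E)=2, level(E)>=1
    D->F: in-degree(F)=1, level(F)>=1
  process B: level=1
    B->C: in-degree(C)=1, level(C)>=2
    B->F: in-degree(F)=0, level(F)=2, enqueue
  process F: level=2
    F->C: in-degree(C)=0, level(C)=3, enqueue
    F->E: in-degree(E)=1, level(E)>=3
  process C: level=3
    C->E: in-degree(E)=0, level(E)=4, enqueue
  process E: level=4
All levels: A:0, B:1, C:3, D:0, E:4, F:2
max level = 4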